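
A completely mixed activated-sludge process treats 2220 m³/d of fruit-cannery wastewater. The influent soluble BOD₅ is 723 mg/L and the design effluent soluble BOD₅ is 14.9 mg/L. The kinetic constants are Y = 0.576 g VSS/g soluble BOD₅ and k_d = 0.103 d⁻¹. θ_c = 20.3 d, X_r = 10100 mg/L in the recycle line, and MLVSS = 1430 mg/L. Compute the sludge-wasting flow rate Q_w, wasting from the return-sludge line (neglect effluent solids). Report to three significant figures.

Rearranging the biomass balance for a CMAS with decay, V = Y·Q·ΔS·θ_c / [X·(1+k_d θ_c)] = 0.576 × 2220 × (723 − 14.9) × 20.3 / [1430 × (1 + 0.103 × 20.3)] = 1.84×10^7 / 4420 = 4159 m³.
Wasting from the return line (neglecting effluent solids): Q_w = V·X / (θ_c·X_r) = 4159 × 1430 / (20.3 × 10100) = 29.00 m³/d.

Q_w ≈ 29.0 m³/d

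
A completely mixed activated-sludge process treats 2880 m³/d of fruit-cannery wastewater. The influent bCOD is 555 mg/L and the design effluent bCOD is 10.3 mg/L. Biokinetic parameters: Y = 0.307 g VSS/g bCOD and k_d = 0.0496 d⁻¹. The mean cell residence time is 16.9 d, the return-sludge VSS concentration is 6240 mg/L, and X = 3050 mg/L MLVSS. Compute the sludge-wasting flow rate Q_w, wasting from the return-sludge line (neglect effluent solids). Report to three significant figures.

Steady-state biomass mass balance: V·X·(1 + k_d·θ_c) = Y·Q·(S₀ − S)·θ_c, so V = 0.307 × 2880 × (555 − 10.3) × 16.9 / [3050 × (1 + 0.0496 × 16.9)] = 8.14×10^6 / 5607 = 1452 m³.
Q_w = (V·X)/(θ_c X_r) = 1452 × 3050 / (16.9 × 6240) = 41.99 m³/d.

Q_w ≈ 42.0 m³/d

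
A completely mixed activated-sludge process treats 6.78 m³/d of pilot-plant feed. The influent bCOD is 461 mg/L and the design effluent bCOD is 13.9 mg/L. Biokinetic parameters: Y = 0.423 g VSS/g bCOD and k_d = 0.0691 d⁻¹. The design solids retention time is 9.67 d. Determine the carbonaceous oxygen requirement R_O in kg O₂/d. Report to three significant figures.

R_O ≈ 1.94 kg O₂/d

The observed yield is Y_obs = Y/(1 + k_d·θ_c) = 0.423 / (1 + 0.0691 × 9.67) = 0.423 / 1.668 = 0.2536 g VSS per g bCOD removed.
Substrate removed = Q·(S₀ − S) = 6.78 m³/d × (461 − 13.9) g/m³ = 3.03×10^3 g/d = 3.031 kg/d.
Net sludge production P_X = 0.2536 × 3.031 = 0.7686 kg VSS/d.
R_O = Q·(S₀ − S) − 1.42·P_X = 3.031 − 1.42 × 0.7686 = 1.940 kg O₂/d.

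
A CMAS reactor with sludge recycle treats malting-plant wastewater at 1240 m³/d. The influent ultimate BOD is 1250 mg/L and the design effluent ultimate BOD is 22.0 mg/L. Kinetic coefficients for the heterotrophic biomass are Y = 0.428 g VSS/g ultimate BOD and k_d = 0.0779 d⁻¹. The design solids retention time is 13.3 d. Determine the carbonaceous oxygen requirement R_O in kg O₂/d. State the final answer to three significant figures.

The observed yield is Y_obs = Y/(1 + k_d·θ_c) = 0.428 / (1 + 0.0779 × 13.3) = 0.428 / 2.036 = 0.2102 g VSS per g ultimate BOD removed.
Mass of ultimate BOD removed per day: Q(S₀ − S) = 1240 × 1228 g/m³ = 1523 kg/d.
P_X = Y_obs·Q·(S₀ − S) = 0.2102 × 1523 = 320.1 kg VSS/d.
Carbonaceous O₂ demand = substrate oxidised − cell-mass equivalent = 1523 − 1.42 × 320.1 = 1068 kg O₂/d.

R_O ≈ 1070 kg O₂/d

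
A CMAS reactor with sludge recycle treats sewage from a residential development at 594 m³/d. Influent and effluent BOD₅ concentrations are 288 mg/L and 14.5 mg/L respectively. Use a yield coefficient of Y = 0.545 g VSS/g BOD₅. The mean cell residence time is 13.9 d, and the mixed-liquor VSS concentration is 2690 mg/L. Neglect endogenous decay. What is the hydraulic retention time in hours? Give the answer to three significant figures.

Biomass mass balance (decay neglected): V·X = Y·Q·(S₀ − S)·θ_c, so V = 0.545 × 594 × (288 − 14.5) × 13.9 / 2690 = 457.5 m³.
HRT = V/Q = 457.5 m³ / 594 m³·d⁻¹ = 0.7702 d × 24 = 18.49 h.

τ ≈ 18.5 h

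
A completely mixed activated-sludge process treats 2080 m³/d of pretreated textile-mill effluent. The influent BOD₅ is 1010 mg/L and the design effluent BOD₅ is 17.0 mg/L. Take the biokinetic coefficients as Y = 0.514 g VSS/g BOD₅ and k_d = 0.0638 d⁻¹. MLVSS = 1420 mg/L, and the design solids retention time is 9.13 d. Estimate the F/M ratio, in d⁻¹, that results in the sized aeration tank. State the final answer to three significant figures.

F/M ≈ 0.343 d⁻¹

Rearranging the biomass balance for a CMAS with decay, V = Y·Q·ΔS·θ_c / [X·(1+k_d θ_c)] = 0.514 × 2080 × (1010 − 17.0) × 9.13 / [1420 × (1 + 0.0638 × 9.13)] = 9.69×10^6 / 2247 = 4313 m³.
F/M = applied load / biomass = Q·S₀/(V·X) = 2080 × 1010 / (4313 × 1420) = 0.3430 d⁻¹.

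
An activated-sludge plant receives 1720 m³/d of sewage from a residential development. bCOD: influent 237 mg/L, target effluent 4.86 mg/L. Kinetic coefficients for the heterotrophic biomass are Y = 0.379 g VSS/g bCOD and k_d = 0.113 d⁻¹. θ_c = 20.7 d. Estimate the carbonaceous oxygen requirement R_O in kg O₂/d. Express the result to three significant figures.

R_O ≈ 335 kg O₂/d

The observed yield is Y_obs = Y/(1 + k_d·θ_c) = 0.379 / (1 + 0.113 × 20.7) = 0.379 / 3.339 = 0.1135 g VSS per g bCOD removed.
Substrate removed = Q·(S₀ − S) = 1720 m³/d × (237 − 4.86) g/m³ = 3.99×10^5 g/d = 399.3 kg/d.
Net sludge production P_X = 0.1135 × 399.3 = 45.32 kg VSS/d.
R_O = Q·ΔS − 1.42 P_X = 399.3 − 64.35 = 334.9 kg O₂/d.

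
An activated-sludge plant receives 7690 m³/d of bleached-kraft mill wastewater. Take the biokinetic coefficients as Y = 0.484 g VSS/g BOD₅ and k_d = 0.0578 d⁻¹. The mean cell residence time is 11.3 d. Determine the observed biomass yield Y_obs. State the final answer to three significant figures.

The observed yield is Y_obs = Y/(1 + k_d·θ_c) = 0.484 / (1 + 0.0578 × 11.3) = 0.484 / 1.653 = 0.2928 g VSS per g BOD₅ removed.

Y_obs ≈ 0.293 g VSS/g BOD₅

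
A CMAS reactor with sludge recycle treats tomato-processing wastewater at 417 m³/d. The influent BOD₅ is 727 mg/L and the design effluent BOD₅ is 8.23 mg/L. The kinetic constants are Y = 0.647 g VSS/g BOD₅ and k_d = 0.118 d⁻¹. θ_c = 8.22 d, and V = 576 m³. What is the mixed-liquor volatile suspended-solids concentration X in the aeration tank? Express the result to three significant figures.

X ≈ 1400 mg/L

Solving the biomass balance for X: X = Y Q (S₀−S) θ_c / [V (1+k_d θ_c)] = 0.647 × 417 × (727 − 8.23) × 8.22 / [576 × (1 + 0.118 × 8.22)] = 1405 mg/L.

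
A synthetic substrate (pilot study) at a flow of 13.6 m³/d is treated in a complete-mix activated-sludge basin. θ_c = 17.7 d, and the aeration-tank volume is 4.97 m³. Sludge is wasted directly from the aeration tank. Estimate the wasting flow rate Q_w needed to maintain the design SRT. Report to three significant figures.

Q_w ≈ 0.281 m³/d

With mixed-liquor wasting, θ_c = V/Q_w, so Q_w = V/θ_c = 4.970/17.7 = 0.2808 m³/d.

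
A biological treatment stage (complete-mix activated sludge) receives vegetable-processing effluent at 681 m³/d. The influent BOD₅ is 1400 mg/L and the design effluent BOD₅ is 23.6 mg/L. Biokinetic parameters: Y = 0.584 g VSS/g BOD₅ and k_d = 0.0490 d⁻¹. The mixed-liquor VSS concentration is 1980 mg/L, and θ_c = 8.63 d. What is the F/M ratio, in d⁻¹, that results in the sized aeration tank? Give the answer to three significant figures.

F/M ≈ 0.287 d⁻¹

From the SRT design equation V = Y Q (S₀−S) θ_c / [X (1 + k_d θ_c)] = 0.584 × 681 × (1400 − 23.6) × 8.63 / [1980 × (1 + 0.0490 × 8.63)] = 4.72×10^6 / 2817 = 1677 m³.
F/M = Q·S₀ / (V·X) = 681 × 1400 / (1677 × 1980) = 0.2872 g BOD₅·(g VSS·d)⁻¹.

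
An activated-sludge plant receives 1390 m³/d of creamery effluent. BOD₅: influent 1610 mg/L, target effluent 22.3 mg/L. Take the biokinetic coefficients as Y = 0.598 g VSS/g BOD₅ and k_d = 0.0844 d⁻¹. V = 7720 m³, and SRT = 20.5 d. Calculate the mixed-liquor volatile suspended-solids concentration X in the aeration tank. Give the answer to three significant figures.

X ≈ 1280 mg/L

From V·X·(1 + k_d·θ_c) = Y·Q·(S₀ − S)·θ_c: X = 0.598 × 1390 × (1610 − 22.3) × 20.5 / [7720 × (1 + 0.0844 × 20.5)] = 1284 mg/L.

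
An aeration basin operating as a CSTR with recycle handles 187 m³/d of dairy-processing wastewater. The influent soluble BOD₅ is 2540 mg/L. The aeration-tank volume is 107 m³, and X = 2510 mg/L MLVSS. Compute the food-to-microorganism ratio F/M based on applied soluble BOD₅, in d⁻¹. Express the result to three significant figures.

F/M = applied load / biomass = Q·S₀/(V·X) = 187 × 2540 / (107.0 × 2510) = 1.769 d⁻¹.

F/M ≈ 1.77 d⁻¹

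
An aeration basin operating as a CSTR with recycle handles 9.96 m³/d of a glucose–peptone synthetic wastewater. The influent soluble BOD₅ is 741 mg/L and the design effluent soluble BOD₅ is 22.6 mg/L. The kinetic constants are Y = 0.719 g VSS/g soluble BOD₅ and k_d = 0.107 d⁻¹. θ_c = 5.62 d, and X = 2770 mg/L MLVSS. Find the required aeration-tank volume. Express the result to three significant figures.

V ≈ 6.52 m³

Rearranging the biomass balance for a CMAS with decay, V = Y·Q·ΔS·θ_c / [X·(1+k_d θ_c)] = 0.719 × 9.96 × (741 − 22.6) × 5.62 / [2770 × (1 + 0.107 × 5.62)] = 2.89×10^4 / 4436 = 6.518 m³.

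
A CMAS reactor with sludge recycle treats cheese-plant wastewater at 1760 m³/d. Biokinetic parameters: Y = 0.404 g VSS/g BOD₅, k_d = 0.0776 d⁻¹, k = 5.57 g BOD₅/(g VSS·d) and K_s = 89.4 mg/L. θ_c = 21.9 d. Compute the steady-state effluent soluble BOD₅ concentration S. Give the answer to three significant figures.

From the Monod/SRT balance for a CMAS, S = K_s·(1+k_d θ_c)/[θ_c·(Y k − k_d) − 1] = 89.4 × (1 + 0.0776 × 21.9) / [21.9 × (0.404 × 5.57 − 0.0776) − 1] = 241.3 / 46.58 = 5.181 mg/L.

S ≈ 5.18 mg/L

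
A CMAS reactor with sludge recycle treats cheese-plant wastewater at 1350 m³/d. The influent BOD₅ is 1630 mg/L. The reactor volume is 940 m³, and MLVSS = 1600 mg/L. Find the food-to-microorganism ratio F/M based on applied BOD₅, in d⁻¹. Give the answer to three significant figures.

F/M ≈ 1.46 d⁻¹

F/M = applied load / biomass = Q·S₀/(V·X) = 1350 × 1630 / (940.0 × 1600) = 1.463 d⁻¹.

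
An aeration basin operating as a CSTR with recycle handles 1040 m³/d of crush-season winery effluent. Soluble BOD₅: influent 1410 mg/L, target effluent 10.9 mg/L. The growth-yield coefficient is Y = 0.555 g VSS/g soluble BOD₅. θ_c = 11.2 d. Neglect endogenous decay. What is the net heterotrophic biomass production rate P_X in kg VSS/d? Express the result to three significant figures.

With endogenous decay neglected, the observed yield equals the true yield: Y_obs = Y = 0.555 g VSS/g soluble BOD₅.
Q·(S₀ − S) = 1040 × (1410 − 10.9) × 10⁻³ = 1455 kg/d removed.
So the net sludge growth is P_X = 0.5550 × 1455 = 807.6 kg VSS/d.

P_X ≈ 808 kg VSS/d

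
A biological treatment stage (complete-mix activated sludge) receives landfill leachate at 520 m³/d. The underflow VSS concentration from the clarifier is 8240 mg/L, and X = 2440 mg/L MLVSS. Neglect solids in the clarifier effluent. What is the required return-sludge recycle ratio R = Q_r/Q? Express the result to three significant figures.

Solids balance on the clarifier gives (1+R)X = R·X_r, so R = X/(X_r − X) = 2440 / (8240 − 2440) = 0.4207.

R ≈ 0.421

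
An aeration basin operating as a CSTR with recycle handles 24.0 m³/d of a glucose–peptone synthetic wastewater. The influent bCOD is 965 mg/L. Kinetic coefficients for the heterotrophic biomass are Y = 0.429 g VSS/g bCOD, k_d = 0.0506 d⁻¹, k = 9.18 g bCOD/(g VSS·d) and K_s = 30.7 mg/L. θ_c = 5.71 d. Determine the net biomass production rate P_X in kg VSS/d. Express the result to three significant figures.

Effluent substrate depends only on kinetics and SRT: S = K_s(1 + k_d θ_c) / [θ_c(Yk − k_d) − 1] = 30.7 × (1 + 0.0506 × 5.71) / [5.71 × (0.429 × 9.18 − 0.0506) − 1] = 39.57 / 21.20 = 1.867 mg/L.
Observed yield with endogenous decay: Y_obs = Y / (1 + k_d·θ_c) = 0.429 / (1 + 0.0506 × 5.71) = 0.429 / 1.289 = 0.3328 g VSS/g bCOD.
Q·(S₀ − S) = 24.0 × (965 − 1.87) × 10⁻³ = 23.12 kg/d removed.
So the net sludge growth is P_X = 0.3328 × 23.12 = 7.694 kg VSS/d.

P_X ≈ 7.69 kg VSS/d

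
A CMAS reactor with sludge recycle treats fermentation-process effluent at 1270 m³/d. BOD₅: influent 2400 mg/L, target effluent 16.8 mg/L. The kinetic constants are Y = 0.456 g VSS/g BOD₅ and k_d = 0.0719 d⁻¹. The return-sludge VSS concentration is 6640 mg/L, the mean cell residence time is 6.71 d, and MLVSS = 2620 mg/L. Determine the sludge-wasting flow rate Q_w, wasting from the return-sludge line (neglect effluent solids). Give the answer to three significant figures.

Rearranging the biomass balance for a CMAS with decay, V = Y·Q·ΔS·θ_c / [X·(1+k_d θ_c)] = 0.456 × 1270 × (2400 − 16.8) × 6.71 / [2620 × (1 + 0.0719 × 6.71)] = 9.26×10^6 / 3884 = 2384 m³.
Wasting from the return line (neglecting effluent solids): Q_w = V·X / (θ_c·X_r) = 2384 × 2620 / (6.71 × 6640) = 140.2 m³/d.

Q_w ≈ 140 m³/d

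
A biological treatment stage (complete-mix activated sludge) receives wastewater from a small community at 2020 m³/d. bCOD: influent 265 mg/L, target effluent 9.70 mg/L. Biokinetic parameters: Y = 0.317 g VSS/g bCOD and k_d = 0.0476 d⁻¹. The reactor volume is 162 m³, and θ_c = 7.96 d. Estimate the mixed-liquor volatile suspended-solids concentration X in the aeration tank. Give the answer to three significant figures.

X ≈ 5830 mg/L

Solving the biomass balance for X: X = Y Q (S₀−S) θ_c / [V (1+k_d θ_c)] = 0.317 × 2020 × (265 − 9.70) × 7.96 / [162 × (1 + 0.0476 × 7.96)] = 5825 mg/L.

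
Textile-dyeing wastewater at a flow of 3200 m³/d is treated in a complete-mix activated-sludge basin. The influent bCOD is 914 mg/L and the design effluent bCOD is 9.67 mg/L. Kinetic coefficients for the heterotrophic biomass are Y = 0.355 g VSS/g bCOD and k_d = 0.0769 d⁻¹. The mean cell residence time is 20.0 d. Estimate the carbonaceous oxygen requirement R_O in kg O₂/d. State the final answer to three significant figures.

Correct the yield for decay: Y_obs = Y/(1 + k_d θ_c) = 0.355 / (1 + 0.0769 × 20.0) = 0.355 / 2.538 = 0.1399.
ΔS = 914 − 9.67 = 904.3 mg/L, so the substrate removal rate is 3200 × 904.3/1000 = 2894 kg bCOD/d.
Biomass synthesised: P_X = Y_obs × 2894 = 404.8 kg VSS/d.
Carbonaceous O₂ demand = substrate oxidised − cell-mass equivalent = 2894 − 1.42 × 404.8 = 2319 kg O₂/d.

R_O ≈ 2320 kg O₂/d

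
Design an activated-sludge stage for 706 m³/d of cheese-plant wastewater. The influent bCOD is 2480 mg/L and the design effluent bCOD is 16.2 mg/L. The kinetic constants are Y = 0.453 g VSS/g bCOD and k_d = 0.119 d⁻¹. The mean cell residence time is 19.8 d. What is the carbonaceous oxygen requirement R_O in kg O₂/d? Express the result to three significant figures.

Observed yield with endogenous decay: Y_obs = Y / (1 + k_d·θ_c) = 0.453 / (1 + 0.119 × 19.8) = 0.453 / 3.356 = 0.1350 g VSS/g bCOD.
ΔS = 2480 − 16.2 = 2464 mg/L, so the substrate removal rate is 706 × 2464/1000 = 1739 kg bCOD/d.
Biomass synthesised: P_X = Y_obs × 1739 = 234.8 kg VSS/d.
R_O = Q·ΔS − 1.42 P_X = 1739 − 333.4 = 1406 kg O₂/d.

R_O ≈ 1410 kg O₂/d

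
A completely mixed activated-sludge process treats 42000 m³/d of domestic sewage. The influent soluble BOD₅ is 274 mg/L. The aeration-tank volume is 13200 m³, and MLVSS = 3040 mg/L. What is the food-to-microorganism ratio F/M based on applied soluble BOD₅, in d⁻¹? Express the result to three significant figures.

F/M = Q·S₀ / (V·X) = 42000 × 274 / (13200 × 3040) = 0.2868 g soluble BOD₅·(g VSS·d)⁻¹.

F/M ≈ 0.287 d⁻¹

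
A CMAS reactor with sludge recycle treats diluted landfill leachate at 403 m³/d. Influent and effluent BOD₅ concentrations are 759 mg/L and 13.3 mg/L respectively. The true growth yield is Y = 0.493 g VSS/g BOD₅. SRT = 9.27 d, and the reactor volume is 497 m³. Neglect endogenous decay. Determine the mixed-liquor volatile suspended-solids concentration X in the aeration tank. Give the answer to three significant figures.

X ≈ 2760 mg/L

From V·X = Y·Q·(S₀ − S)·θ_c (decay neglected): X = 0.493 × 403 × (759 − 13.3) × 9.27 / 497 = 2763 mg/L.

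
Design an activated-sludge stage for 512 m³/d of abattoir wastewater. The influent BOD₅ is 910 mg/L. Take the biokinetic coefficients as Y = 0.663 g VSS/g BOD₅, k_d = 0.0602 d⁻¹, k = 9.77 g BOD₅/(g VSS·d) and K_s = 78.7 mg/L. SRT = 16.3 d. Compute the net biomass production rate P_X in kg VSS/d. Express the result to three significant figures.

From the Monod/SRT balance for a CMAS, S = K_s·(1+k_d θ_c)/[θ_c·(Y k − k_d) − 1] = 78.7 × (1 + 0.0602 × 16.3) / [16.3 × (0.663 × 9.77 − 0.0602) − 1] = 155.9 / 103.6 = 1.505 mg/L.
Correct the yield for decay: Y_obs = Y/(1 + k_d θ_c) = 0.663 / (1 + 0.0602 × 16.3) = 0.663 / 1.981 = 0.3346.
ΔS = 910 − 1.51 = 908.5 mg/L, so the substrate removal rate is 512 × 908.5/1000 = 465.1 kg BOD₅/d.
P_X = Y_obs · Q(S₀ − S) = 0.3346 × 465.1 = 155.7 kg VSS/d.

P_X ≈ 156 kg VSS/d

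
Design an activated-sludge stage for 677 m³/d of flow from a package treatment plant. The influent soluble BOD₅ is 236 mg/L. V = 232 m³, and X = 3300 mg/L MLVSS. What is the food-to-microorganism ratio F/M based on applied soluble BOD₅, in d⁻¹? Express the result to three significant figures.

Food-to-microorganism ratio F/M = Q S₀ / (V X) = 677 × 236 / (232.0 × 3300) = 0.2087 d⁻¹.

F/M ≈ 0.209 d⁻¹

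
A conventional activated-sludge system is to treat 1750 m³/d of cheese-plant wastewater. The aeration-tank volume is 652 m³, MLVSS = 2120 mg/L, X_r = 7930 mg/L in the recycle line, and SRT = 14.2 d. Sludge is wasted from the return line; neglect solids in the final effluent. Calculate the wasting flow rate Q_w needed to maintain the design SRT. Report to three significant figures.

Q_w ≈ 12.3 m³/d

Wasting from the return line (neglecting effluent solids): Q_w = V·X / (θ_c·X_r) = 652.0 × 2120 / (14.2 × 7930) = 12.28 m³/d.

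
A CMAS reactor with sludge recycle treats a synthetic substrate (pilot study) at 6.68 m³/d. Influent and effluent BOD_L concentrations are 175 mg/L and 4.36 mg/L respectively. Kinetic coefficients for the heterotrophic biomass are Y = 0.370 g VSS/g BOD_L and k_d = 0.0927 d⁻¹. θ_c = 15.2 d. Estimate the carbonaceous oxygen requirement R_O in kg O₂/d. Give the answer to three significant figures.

R_O ≈ 0.891 kg O₂/d

Correct the yield for decay: Y_obs = Y/(1 + k_d θ_c) = 0.370 / (1 + 0.0927 × 15.2) = 0.370 / 2.409 = 0.1536.
Mass of BOD_L removed per day: Q(S₀ − S) = 6.68 × 170.6 g/m³ = 1.140 kg/d.
Net sludge production P_X = 0.1536 × 1.140 = 0.1751 kg VSS/d.
R_O = Q·ΔS − 1.42 P_X = 1.140 − 0.2486 = 0.8913 kg O₂/d.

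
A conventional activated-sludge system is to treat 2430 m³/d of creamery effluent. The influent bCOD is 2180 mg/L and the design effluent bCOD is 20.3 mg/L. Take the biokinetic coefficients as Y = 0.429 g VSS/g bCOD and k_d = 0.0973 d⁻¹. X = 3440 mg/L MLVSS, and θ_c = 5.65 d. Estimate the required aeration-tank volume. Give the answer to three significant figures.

Steady-state biomass mass balance: V·X·(1 + k_d·θ_c) = Y·Q·(S₀ − S)·θ_c, so V = 0.429 × 2430 × (2180 − 20.3) × 5.65 / [3440 × (1 + 0.0973 × 5.65)] = 1.27×10^7 / 5331 = 2386 m³.

V ≈ 2390 m³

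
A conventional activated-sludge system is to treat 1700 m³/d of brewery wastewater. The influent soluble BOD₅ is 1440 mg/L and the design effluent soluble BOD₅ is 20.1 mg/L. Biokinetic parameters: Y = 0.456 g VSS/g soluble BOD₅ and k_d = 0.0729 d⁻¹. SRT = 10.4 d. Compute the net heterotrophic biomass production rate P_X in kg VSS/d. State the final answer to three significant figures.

Y_obs = Y / (1 + k_d θ_c) = 0.456 / (1 + 0.0729 × 10.4) = 0.456 / 1.758 = 0.2594.
ΔS = 1440 − 20.1 = 1420 mg/L, so the substrate removal rate is 1700 × 1420/1000 = 2414 kg soluble BOD₅/d.
Net biomass production P_X = Y_obs × Q·(S₀ − S) = 0.2594 × 2414 = 626.1 kg VSS/d.

P_X ≈ 626 kg VSS/d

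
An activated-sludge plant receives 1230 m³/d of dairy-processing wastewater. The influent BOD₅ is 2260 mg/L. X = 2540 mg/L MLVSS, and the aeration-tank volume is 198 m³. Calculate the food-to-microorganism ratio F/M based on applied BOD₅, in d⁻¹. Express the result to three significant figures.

F/M ≈ 5.53 d⁻¹

F/M = Q·S₀ / (V·X) = 1230 × 2260 / (198.0 × 2540) = 5.527 g BOD₅·(g VSS·d)⁻¹.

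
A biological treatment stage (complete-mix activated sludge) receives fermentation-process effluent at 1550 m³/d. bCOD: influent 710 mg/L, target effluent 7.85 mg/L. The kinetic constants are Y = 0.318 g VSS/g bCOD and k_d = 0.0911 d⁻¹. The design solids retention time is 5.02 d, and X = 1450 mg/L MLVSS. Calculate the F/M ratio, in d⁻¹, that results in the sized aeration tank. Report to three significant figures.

From the SRT design equation V = Y Q (S₀−S) θ_c / [X (1 + k_d θ_c)] = 0.318 × 1550 × (710 − 7.85) × 5.02 / [1450 × (1 + 0.0911 × 5.02)] = 1.74×10^6 / 2113 = 822.2 m³.
Food-to-microorganism ratio F/M = Q S₀ / (V X) = 1550 × 710 / (822.2 × 1450) = 0.9231 d⁻¹.

F/M ≈ 0.923 d⁻¹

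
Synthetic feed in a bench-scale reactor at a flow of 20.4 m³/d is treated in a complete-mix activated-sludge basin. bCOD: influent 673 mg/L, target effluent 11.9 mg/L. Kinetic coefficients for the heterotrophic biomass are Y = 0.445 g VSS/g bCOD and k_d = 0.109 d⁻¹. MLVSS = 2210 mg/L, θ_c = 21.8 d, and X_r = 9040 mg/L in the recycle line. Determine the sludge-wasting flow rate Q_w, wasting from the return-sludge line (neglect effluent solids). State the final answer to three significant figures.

Q_w ≈ 0.197 m³/d

Rearranging the biomass balance for a CMAS with decay, V = Y·Q·ΔS·θ_c / [X·(1+k_d θ_c)] = 0.445 × 20.4 × (673 − 11.9) × 21.8 / [2210 × (1 + 0.109 × 21.8)] = 1.31×10^5 / 7461 = 17.53 m³.
Q_w = (V·X)/(θ_c X_r) = 17.53 × 2210 / (21.8 × 9040) = 0.1966 m³/d.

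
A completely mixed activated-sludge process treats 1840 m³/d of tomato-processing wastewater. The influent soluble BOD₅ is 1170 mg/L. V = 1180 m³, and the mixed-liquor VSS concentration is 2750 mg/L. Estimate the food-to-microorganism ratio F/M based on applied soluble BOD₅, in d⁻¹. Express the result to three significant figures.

Food-to-microorganism ratio F/M = Q S₀ / (V X) = 1840 × 1170 / (1180 × 2750) = 0.6634 d⁻¹.

F/M ≈ 0.663 d⁻¹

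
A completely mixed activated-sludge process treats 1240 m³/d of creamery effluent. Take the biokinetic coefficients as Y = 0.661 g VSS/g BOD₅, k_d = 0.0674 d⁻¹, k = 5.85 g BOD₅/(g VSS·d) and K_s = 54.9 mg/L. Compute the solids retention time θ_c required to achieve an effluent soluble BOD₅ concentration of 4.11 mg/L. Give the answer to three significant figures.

Specific growth rate at S = 4.11 mg/L: μ = YkS/(K_s+S) = 0.661·5.85·4.11/(54.9+4.11) = 0.2693 d⁻¹.
Then 1/θ_c = μ − k_d = 0.2693 − 0.0674 = 0.2019 d⁻¹, giving θ_c = 4.952 d.

θ_c ≈ 4.95 d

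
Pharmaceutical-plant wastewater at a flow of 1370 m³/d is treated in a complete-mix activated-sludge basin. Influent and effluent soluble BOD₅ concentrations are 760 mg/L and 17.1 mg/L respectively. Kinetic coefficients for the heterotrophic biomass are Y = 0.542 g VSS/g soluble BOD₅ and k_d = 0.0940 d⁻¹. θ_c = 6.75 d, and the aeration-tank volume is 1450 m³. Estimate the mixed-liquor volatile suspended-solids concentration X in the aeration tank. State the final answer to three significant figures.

X = Y·Q·ΔS·θ_c / [V·(1 + k_d θ_c)] = 0.542 × 1370 × (760 − 17.1) × 6.75 / [1450 × (1 + 0.0940 × 6.75)] = 1571 mg/L.

X ≈ 1570 mg/L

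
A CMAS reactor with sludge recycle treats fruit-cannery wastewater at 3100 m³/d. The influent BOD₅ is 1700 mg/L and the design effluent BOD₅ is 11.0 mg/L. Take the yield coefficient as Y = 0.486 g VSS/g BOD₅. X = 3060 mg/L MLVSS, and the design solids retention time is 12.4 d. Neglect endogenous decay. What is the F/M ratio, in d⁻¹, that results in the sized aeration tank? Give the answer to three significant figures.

F/M ≈ 0.167 d⁻¹

With k_d = 0 the design equation reduces to V = Y Q (S₀−S) θ_c / X = 0.486 × 3100 × (1700 − 11.0) × 12.4 / 3060 = 10312 m³.
F/M = applied load / biomass = Q·S₀/(V·X) = 3100 × 1700 / (10312 × 3060) = 0.1670 d⁻¹.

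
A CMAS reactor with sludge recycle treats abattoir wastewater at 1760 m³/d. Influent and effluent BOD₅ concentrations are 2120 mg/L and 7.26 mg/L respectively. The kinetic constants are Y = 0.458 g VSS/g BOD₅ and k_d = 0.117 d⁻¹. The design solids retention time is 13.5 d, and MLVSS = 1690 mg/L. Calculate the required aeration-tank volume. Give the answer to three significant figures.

From the SRT design equation V = Y Q (S₀−S) θ_c / [X (1 + k_d θ_c)] = 0.458 × 1760 × (2120 − 7.26) × 13.5 / [1690 × (1 + 0.117 × 13.5)] = 2.3×10^7 / 4359 = 5274 m³.

V ≈ 5270 m³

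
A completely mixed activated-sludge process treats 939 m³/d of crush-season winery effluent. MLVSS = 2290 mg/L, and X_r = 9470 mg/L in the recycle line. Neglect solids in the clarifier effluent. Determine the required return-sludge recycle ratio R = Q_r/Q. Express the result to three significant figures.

R ≈ 0.319

Solids balance on the clarifier gives (1+R)X = R·X_r, so R = X/(X_r − X) = 2290 / (9470 − 2290) = 0.3189.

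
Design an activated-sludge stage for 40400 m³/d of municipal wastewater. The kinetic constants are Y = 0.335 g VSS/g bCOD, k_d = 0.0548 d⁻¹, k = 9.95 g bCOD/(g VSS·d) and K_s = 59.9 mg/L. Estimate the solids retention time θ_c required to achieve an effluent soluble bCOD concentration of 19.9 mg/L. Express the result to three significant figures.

At the target effluent, Y k S/(K_s+S) = 0.335×9.95×19.9/79.80 = 0.8312 d⁻¹.
1/θ_c = 0.8312 − 0.0548 = 0.7764 d⁻¹, so θ_c = 1.288 d.

θ_c ≈ 1.29 d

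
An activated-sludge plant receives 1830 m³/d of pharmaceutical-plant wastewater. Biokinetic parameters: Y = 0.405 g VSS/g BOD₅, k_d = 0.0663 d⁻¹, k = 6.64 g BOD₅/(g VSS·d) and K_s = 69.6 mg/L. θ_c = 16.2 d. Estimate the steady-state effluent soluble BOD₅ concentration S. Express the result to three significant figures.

S ≈ 3.48 mg/L

From the Monod/SRT balance for a CMAS, S = K_s·(1+k_d θ_c)/[θ_c·(Y k − k_d) − 1] = 69.6 × (1 + 0.0663 × 16.2) / [16.2 × (0.405 × 6.64 − 0.0663) − 1] = 144.4 / 41.49 = 3.479 mg/L.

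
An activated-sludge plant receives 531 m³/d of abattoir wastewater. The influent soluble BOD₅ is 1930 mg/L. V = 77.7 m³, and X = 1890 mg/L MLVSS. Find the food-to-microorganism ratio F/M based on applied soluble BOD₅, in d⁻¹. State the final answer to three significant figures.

F/M ≈ 6.98 d⁻¹

F/M = applied load / biomass = Q·S₀/(V·X) = 531 × 1930 / (77.70 × 1890) = 6.979 d⁻¹.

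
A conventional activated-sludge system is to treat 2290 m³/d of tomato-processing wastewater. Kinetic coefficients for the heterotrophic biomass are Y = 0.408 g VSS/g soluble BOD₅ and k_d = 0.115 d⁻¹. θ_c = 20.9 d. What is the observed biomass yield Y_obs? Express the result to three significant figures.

Y_obs ≈ 0.120 g VSS/g soluble BOD₅

The observed yield is Y_obs = Y/(1 + k_d·θ_c) = 0.408 / (1 + 0.115 × 20.9) = 0.408 / 3.403 = 0.1199 g VSS per g soluble BOD₅ removed.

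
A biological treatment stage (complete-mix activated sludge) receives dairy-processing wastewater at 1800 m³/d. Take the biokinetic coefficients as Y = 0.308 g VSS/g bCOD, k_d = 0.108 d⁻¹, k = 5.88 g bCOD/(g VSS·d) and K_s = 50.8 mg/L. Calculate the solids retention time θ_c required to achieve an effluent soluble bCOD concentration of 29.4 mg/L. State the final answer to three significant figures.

From 1/θ_c = Y·k·S/(K_s + S) − k_d: Y·k·S/(K_s+S) = 0.308 × 5.88 × 29.4 / (50.8 + 29.4) = 0.6639 d⁻¹.
1/θ_c = 0.6639 − 0.108 = 0.5559 d⁻¹, so θ_c = 1.799 d.

θ_c ≈ 1.80 d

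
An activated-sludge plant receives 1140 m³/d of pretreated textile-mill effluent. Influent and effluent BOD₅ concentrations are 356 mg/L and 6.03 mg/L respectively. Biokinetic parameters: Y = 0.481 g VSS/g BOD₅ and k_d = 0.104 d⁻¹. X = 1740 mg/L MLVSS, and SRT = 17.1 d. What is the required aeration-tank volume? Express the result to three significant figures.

Rearranging the biomass balance for a CMAS with decay, V = Y·Q·ΔS·θ_c / [X·(1+k_d θ_c)] = 0.481 × 1140 × (356 − 6.03) × 17.1 / [1740 × (1 + 0.104 × 17.1)] = 3.28×10^6 / 4834 = 678.8 m³.

V ≈ 679 m³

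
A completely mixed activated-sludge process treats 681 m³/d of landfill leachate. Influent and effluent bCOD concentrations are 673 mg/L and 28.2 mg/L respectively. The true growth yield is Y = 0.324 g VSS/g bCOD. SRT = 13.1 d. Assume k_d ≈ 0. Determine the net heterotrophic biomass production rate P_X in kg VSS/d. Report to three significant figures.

P_X ≈ 142 kg VSS/d

With endogenous decay neglected, the observed yield equals the true yield: Y_obs = Y = 0.324 g VSS/g bCOD.
Substrate removed = Q·(S₀ − S) = 681 m³/d × (673 − 28.2) g/m³ = 4.39×10^5 g/d = 439.1 kg/d.
P_X = Y_obs · Q(S₀ − S) = 0.3240 × 439.1 = 142.3 kg VSS/d.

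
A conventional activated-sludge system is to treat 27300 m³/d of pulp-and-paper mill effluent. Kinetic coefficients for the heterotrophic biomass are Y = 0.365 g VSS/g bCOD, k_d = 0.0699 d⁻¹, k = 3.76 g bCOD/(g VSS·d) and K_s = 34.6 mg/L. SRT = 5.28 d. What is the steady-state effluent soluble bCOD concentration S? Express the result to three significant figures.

S ≈ 8.06 mg/L

For a completely mixed reactor with recycle the Lawrence–McCarty relation gives S = K_s·(1 + k_d·θ_c) / [θ_c·(Y·k − k_d) − 1] = 34.6 × (1 + 0.0699 × 5.28) / [5.28 × (0.365 × 3.76 − 0.0699) − 1] = 47.37 / 5.877 = 8.060 mg/L.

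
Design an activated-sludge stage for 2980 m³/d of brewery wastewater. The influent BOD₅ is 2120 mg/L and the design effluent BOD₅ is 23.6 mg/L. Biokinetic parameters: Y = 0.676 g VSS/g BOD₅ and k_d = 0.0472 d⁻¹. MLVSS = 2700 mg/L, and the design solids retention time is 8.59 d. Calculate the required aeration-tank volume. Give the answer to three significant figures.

V ≈ 9560 m³

Rearranging the biomass balance for a CMAS with decay, V = Y·Q·ΔS·θ_c / [X·(1+k_d θ_c)] = 0.676 × 2980 × (2120 − 23.6) × 8.59 / [2700 × (1 + 0.0472 × 8.59)] = 3.63×10^7 / 3795 = 9560 m³.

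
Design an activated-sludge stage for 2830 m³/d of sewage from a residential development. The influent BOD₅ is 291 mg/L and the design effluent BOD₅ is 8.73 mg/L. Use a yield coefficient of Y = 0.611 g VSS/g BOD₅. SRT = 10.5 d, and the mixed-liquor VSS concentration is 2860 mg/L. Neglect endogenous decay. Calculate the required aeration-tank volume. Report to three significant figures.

V ≈ 1790 m³

Biomass mass balance (decay neglected): V·X = Y·Q·(S₀ − S)·θ_c, so V = 0.611 × 2830 × (291 − 8.73) × 10.5 / 2860 = 1792 m³.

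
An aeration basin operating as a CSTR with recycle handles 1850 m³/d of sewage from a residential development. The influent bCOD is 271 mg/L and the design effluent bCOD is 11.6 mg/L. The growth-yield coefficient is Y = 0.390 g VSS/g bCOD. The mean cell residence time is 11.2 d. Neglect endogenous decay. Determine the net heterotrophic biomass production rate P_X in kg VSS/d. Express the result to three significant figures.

No decay correction is needed, so Y_obs = Y = 0.390.
Q·(S₀ − S) = 1850 × (271 − 11.6) × 10⁻³ = 479.9 kg/d removed.
Net biomass production P_X = Y_obs × Q·(S₀ − S) = 0.3900 × 479.9 = 187.2 kg VSS/d.

P_X ≈ 187 kg VSS/d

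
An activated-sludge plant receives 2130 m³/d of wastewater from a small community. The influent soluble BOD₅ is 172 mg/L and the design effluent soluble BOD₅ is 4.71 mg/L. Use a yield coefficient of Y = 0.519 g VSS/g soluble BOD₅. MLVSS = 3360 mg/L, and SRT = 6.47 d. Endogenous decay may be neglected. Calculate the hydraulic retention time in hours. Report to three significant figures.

τ ≈ 4.01 h

Biomass mass balance (decay neglected): V·X = Y·Q·(S₀ − S)·θ_c, so V = 0.519 × 2130 × (172 − 4.71) × 6.47 / 3360 = 356.1 m³.
τ = V/Q = 356.1/2130 = 0.1672 d, or 4.012 h.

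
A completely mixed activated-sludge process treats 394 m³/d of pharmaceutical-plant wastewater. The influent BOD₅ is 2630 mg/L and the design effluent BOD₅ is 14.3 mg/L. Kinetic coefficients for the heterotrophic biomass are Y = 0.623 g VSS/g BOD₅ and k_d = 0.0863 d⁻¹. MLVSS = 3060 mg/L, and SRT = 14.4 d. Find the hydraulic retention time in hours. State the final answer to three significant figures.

Rearranging the biomass balance for a CMAS with decay, V = Y·Q·ΔS·θ_c / [X·(1+k_d θ_c)] = 0.623 × 394 × (2630 − 14.3) × 14.4 / [3060 × (1 + 0.0863 × 14.4)] = 9.25×10^6 / 6863 = 1347 m³.
τ = V/Q = 1347/394 = 3.419 d, or 82.06 h.

τ ≈ 82.1 h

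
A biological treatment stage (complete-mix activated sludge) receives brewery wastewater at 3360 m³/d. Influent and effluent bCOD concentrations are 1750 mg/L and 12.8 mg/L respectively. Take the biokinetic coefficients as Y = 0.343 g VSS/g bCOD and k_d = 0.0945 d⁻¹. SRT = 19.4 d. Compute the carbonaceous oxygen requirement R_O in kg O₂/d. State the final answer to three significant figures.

The observed yield is Y_obs = Y/(1 + k_d·θ_c) = 0.343 / (1 + 0.0945 × 19.4) = 0.343 / 2.833 = 0.1211 g VSS per g bCOD removed.
Substrate removed = Q·(S₀ − S) = 3360 m³/d × (1750 − 12.8) g/m³ = 5.84×10^6 g/d = 5837 kg/d.
Net sludge production P_X = 0.1211 × 5837 = 706.6 kg VSS/d.
Carbonaceous O₂ demand = substrate oxidised − cell-mass equivalent = 5837 − 1.42 × 706.6 = 4834 kg O₂/d.

R_O ≈ 4830 kg O₂/d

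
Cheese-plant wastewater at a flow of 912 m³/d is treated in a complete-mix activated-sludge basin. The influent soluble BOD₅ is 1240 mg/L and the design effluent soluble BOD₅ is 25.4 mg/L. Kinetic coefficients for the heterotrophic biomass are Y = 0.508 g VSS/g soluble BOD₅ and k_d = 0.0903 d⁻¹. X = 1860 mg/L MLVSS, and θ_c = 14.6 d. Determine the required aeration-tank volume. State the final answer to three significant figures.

V ≈ 1910 m³

Rearranging the biomass balance for a CMAS with decay, V = Y·Q·ΔS·θ_c / [X·(1+k_d θ_c)] = 0.508 × 912 × (1240 − 25.4) × 14.6 / [1860 × (1 + 0.0903 × 14.6)] = 8.22×10^6 / 4312 = 1905 m³.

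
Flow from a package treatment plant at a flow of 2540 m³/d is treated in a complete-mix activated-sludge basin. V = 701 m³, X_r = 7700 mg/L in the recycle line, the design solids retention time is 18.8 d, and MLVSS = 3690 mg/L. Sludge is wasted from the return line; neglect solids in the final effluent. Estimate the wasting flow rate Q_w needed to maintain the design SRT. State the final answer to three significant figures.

θ_c = V·X/(Q_w·X_r) when wasting from the recycle, so Q_w = V·X/(θ_c·X_r) = 701.0 × 3690 / (18.8 × 7700) = 17.87 m³/d.

Q_w ≈ 17.9 m³/d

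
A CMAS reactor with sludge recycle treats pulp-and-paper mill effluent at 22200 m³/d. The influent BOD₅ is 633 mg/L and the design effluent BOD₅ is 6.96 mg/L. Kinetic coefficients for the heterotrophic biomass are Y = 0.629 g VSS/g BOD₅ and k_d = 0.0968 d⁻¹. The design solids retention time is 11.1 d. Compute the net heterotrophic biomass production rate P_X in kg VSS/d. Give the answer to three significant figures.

Y_obs = Y / (1 + k_d θ_c) = 0.629 / (1 + 0.0968 × 11.1) = 0.629 / 2.074 = 0.3032.
ΔS = 633 − 6.96 = 626.0 mg/L, so the substrate removal rate is 22200 × 626.0/1000 = 13898 kg BOD₅/d.
P_X = Y_obs · Q(S₀ − S) = 0.3032 × 13898 = 4214 kg VSS/d.

P_X ≈ 4210 kg VSS/d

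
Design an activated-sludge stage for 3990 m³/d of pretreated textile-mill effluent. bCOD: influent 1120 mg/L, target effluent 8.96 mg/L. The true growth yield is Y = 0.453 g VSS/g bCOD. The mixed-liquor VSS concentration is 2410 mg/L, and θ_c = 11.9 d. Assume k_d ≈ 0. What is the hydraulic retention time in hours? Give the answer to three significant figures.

Biomass mass balance (decay neglected): V·X = Y·Q·(S₀ − S)·θ_c, so V = 0.453 × 3990 × (1120 − 8.96) × 11.9 / 2410 = 9916 m³.
τ = V/Q = 9916/3990 = 2.485 d, or 59.64 h.

τ ≈ 59.6 h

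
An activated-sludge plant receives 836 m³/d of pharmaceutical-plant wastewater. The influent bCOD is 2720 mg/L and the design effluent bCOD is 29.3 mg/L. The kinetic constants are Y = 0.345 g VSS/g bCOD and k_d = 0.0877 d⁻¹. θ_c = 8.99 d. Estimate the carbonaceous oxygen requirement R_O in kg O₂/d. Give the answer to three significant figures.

R_O ≈ 1630 kg O₂/d

Observed yield with endogenous decay: Y_obs = Y / (1 + k_d·θ_c) = 0.345 / (1 + 0.0877 × 8.99) = 0.345 / 1.788 = 0.1929 g VSS/g bCOD.
Q·(S₀ − S) = 836 × (2720 − 29.3) × 10⁻³ = 2249 kg/d removed.
Biomass synthesised: P_X = Y_obs × 2249 = 433.9 kg VSS/d.
Carbonaceous O₂ demand = substrate oxidised − cell-mass equivalent = 2249 − 1.42 × 433.9 = 1633 kg O₂/d.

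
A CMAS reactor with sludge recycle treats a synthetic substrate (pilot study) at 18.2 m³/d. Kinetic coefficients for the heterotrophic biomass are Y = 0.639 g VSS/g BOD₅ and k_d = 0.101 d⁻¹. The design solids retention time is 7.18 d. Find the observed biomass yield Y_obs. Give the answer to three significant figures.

Observed yield with endogenous decay: Y_obs = Y / (1 + k_d·θ_c) = 0.639 / (1 + 0.101 × 7.18) = 0.639 / 1.725 = 0.3704 g VSS/g BOD₅.

Y_obs ≈ 0.370 g VSS/g BOD₅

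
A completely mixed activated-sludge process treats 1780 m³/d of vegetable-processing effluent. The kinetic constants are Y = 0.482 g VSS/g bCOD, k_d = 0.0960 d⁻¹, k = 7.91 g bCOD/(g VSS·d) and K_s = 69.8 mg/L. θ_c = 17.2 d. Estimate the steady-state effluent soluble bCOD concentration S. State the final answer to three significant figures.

S ≈ 2.94 mg/L

From the Monod/SRT balance for a CMAS, S = K_s·(1+k_d θ_c)/[θ_c·(Y k − k_d) − 1] = 69.8 × (1 + 0.0960 × 17.2) / [17.2 × (0.482 × 7.91 − 0.0960) − 1] = 185.1 / 62.93 = 2.941 mg/L.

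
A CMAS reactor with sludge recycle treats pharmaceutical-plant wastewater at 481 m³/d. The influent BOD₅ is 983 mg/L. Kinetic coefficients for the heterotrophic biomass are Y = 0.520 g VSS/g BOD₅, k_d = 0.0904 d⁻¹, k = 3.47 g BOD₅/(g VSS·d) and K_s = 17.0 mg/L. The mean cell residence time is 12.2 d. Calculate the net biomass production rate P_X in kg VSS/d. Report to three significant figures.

Effluent substrate depends only on kinetics and SRT: S = K_s(1 + k_d θ_c) / [θ_c(Yk − k_d) − 1] = 17.0 × (1 + 0.0904 × 12.2) / [12.2 × (0.520 × 3.47 − 0.0904) − 1] = 35.75 / 19.91 = 1.795 mg/L.
Observed yield with endogenous decay: Y_obs = Y / (1 + k_d·θ_c) = 0.520 / (1 + 0.0904 × 12.2) = 0.520 / 2.103 = 0.2473 g VSS/g BOD₅.
Substrate removed = Q·(S₀ − S) = 481 m³/d × (983 − 1.80) g/m³ = 4.72×10^5 g/d = 472.0 kg/d.
Biomass produced: P_X = Y_obs·Q·ΔS = 0.2473 × 472.0 ≈ 116.7 kg VSS/d.

P_X ≈ 117 kg VSS/d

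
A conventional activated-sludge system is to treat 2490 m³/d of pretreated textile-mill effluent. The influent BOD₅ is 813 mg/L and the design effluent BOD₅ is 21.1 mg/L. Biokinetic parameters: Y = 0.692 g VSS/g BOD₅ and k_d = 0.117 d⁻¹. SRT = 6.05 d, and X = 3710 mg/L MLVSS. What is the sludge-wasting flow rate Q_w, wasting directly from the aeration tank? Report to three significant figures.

Steady-state biomass mass balance: V·X·(1 + k_d·θ_c) = Y·Q·(S₀ − S)·θ_c, so V = 0.692 × 2490 × (813 − 21.1) × 6.05 / [3710 × (1 + 0.117 × 6.05)] = 8.26×10^6 / 6336 = 1303 m³.
For wasting at MLVSS concentration, Q_w = V/θ_c = 1303/6.05 = 215.4 m³/d.

Q_w ≈ 215 m³/d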